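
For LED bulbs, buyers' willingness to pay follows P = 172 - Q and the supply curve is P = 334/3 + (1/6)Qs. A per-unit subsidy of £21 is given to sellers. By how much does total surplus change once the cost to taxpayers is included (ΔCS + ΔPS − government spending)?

Net change in total surplus = -£189

Pre-subsidy: 172 - Q = 334/3 + (1/6)Q gives Q* = 52 and P* = 120.
With the subsidy, sellers receive Ps = Pb + 21 for each unit, where Pb is the price buyers pay.
On the curves, Pb = 172 - Q and Ps = 334/3 + (1/6)Q; the wedge Ps − Pb = 21 gives 334/3 + (1/6)Q − (172 - Q) = 21, so Q' = 70.
Then Pb = 172 − 1·70 = 102 and Ps = 334/3 + (1/6)·70 = 123.
ΔCS = ½(52 + 70)(120 − 102) = 1098; ΔPS = ½(52 + 70)(123 − 120) = 183.
Government spending = 21 × 70 = 1470.
Net change = 1098 + 183 − 1470 = -189. The loss equals the DWL triangle ½·21·18.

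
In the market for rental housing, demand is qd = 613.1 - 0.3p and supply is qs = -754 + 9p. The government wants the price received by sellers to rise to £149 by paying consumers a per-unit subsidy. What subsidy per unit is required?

Required subsidy s = £62 per unit

At a seller price of 149, quantity supplied is -754 + 9·149 = 587.
Buyers absorb 587 only when they pay pb with 613.1 − 0.3·pb = 587, i.e. pb = 87.
s = ps − pb = 149 − 87 = 62.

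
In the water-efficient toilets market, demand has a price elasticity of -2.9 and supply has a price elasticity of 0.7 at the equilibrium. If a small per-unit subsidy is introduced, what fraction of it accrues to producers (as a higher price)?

For a small subsidy around the equilibrium, the benefit split depends on the relative slopes, which at a point are proportional to the elasticities.
Buyer share = εs/(εs + |εd|) = 0.7/(0.7 + 2.9) = 7/36; seller share = |εd|/(εs + |εd|) = 29/36.
So producers capture 29/36 of the subsidy.

Producer share = 29/36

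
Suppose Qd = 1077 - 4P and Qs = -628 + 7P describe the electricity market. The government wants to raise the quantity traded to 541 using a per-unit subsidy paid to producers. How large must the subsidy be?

At Q = 541, invert demand for the buyer price: Pb = (1077 − 541)/4 = 134; invert supply for the seller price: Ps = (541 − (-628))/7 = 167.
The subsidy must fill the gap: s = Ps − Pb = 167 − 134 = 33.

Required subsidy s = 33 per unit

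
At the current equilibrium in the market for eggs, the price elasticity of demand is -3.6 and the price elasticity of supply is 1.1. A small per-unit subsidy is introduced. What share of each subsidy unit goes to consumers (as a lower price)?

Consumer share = 11/47

For a small subsidy around the equilibrium, the benefit split depends on the relative slopes, which at a point are proportional to the elasticities.
Buyer share = εs/(εs + |εd|) = 1.1/(1.1 + 3.6) = 11/47; seller share = |εd|/(εs + |εd|) = 36/47.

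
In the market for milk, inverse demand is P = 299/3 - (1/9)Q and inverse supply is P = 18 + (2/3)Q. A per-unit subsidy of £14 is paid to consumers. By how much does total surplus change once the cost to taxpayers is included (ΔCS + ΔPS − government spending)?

Net change in total surplus = -£126

Pre-subsidy: 299/3 - (1/9)Q = 18 + (2/3)Q gives Q* = 105 and P* = 88.
With the rebate, buyers effectively pay Pb = Ps − 14, where Ps is the price sellers receive.
On the curves, Pb = 299/3 - (1/9)Q and Ps = 18 + (2/3)Q; the wedge Ps − Pb = 14 gives 18 + (2/3)Q − (299/3 - (1/9)Q) = 14, so Q' = 123.
Then Pb = 299/3 − (1/9)·123 = 86 and Ps = 18 + (2/3)·123 = 100.
ΔCS = ½(105 + 123)(88 − 86) = 228; ΔPS = ½(105 + 123)(100 − 88) = 1368.
Government spending = 14 × 123 = 1722.
Net change = 228 + 1368 − 1722 = -126. The loss equals the DWL triangle ½·14·18.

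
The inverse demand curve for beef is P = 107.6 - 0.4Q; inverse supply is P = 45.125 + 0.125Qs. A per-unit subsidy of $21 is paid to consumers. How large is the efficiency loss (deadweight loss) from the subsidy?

Pre-subsidy: 107.6 - 0.4Q = 45.125 + 0.125Q gives Q* = 119 and P* = 60.
With the rebate, buyers effectively pay Pb = Ps − 21, where Ps is the price sellers receive.
On the curves, Pb = 107.6 - 0.4Q and Ps = 45.125 + 0.125Q; the wedge Ps − Pb = 21 gives 45.125 + 0.125Q − (107.6 - 0.4Q) = 21, so Q' = 159.
Then Pb = 107.6 − 0.4·159 = 44 and Ps = 45.125 + 0.125·159 = 65.
The subsidy expands output by 159 − 119 = 40 past the efficient level; on those units the gap between marginal cost and willingness to pay runs from 0 up to 21.
DWL = ½ × 21 × 40 = 420.

Deadweight loss = $420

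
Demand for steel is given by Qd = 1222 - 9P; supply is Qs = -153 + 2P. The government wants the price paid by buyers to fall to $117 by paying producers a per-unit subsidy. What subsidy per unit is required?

At a buyer price of 117, quantity demanded is 1222 − 9·117 = 169.
Sellers supply 169 only when they receive Ps with -153 + 2·Ps = 169, i.e. Ps = 161.
s = Ps − Pb = 161 − 117 = 44.

Required subsidy s = $44 per unit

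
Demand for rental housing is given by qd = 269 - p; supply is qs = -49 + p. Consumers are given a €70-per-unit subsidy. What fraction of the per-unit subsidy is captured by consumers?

Consumer share = 0.5

Pre-subsidy: 269 - p = -49 + p gives p* = 159, q* = 110.
With the rebate, buyers effectively pay pb = ps − 70, where ps is the price sellers receive.
Demand in terms of ps becomes qd = 269 − 1(ps − 70) = 339 - ps. Setting this equal to supply: 339 - ps = -49 + ps, so ps = 194.
Buyers pay pb = 194 − 70 = 124; q' = -49 + 1·194 = 145.
Buyers' price falls by p* − pb = 159 − 124 = 35; sellers' price rises by ps − p* = 194 − 159 = 35.
So consumers capture 35/70 = 0.5 of each unit of subsidy.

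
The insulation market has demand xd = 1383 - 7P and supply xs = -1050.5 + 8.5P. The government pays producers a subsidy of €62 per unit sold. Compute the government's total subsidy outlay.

Pre-subsidy: 1383 - 7P = -1050.5 + 8.5P gives P* = 157, x* = 284.
With the subsidy, sellers receive Ps = Pb + 62 for each unit, where Pb is the price buyers pay.
Supply in terms of Pb becomes xs = -1050.5 + 8.5(Pb + 62) = -523.5 + 8.5Pb. Setting this equal to demand: 1383 - 7Pb = -523.5 + 8.5Pb, so Pb = 123.
Sellers receive Ps = 123 + 62 = 185; x' = 1383 − 7·123 = 522.
Government outlay = subsidy × quantity = 62 × 522 = 32364.

Government cost = €32364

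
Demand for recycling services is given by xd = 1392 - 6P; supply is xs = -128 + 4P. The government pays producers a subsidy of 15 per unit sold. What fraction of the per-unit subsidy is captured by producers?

Pre-subsidy: 1392 - 6P = -128 + 4P gives P* = 152, x* = 480.
With the subsidy, sellers receive Ps = Pb + 15 for each unit, where Pb is the price buyers pay.
Supply in terms of Pb becomes xs = -128 + 4(Pb + 15) = -68 + 4Pb. Setting this equal to demand: 1392 - 6Pb = -68 + 4Pb, so Pb = 146.
Sellers receive Ps = 146 + 15 = 161; x' = 1392 − 6·146 = 516.
Buyers' price falls by P* − Pb = 152 − 146 = 6; sellers' price rises by Ps − P* = 161 − 152 = 9.
So producers capture 9/15 = 0.6 of each unit of subsidy.

Producer share = 0.6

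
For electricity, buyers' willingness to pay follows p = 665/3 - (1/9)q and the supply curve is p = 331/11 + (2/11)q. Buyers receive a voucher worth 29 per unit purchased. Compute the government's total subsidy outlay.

Pre-subsidy: 665/3 - (1/9)q = 331/11 + (2/11)q gives q* = 654 and p* = 149.
With the rebate, buyers effectively pay pb = ps − 29, where ps is the price sellers receive.
On the curves, pb = 665/3 - (1/9)q and ps = 331/11 + (2/11)q; the wedge ps − pb = 29 gives 331/11 + (2/11)q − (665/3 - (1/9)q) = 29, so q' = 753.
Then pb = 665/3 − (1/9)·753 = 138 and ps = 331/11 + (2/11)·753 = 167.
Government outlay = subsidy × quantity = 29 × 753 = 21837.

Government cost = 21837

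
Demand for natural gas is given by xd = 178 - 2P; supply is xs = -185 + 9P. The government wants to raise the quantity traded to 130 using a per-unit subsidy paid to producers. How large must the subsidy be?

Required subsidy s = 11 per unit

At x = 130, invert demand for the buyer price: Pb = (178 − 130)/2 = 24; invert supply for the seller price: Ps = (130 − (-185))/9 = 35.
The subsidy must fill the gap: s = Ps − Pb = 35 − 24 = 11.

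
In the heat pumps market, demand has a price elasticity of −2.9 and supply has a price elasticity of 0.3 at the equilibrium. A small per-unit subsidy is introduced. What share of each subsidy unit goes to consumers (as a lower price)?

Consumer share = 0.09375

For a small subsidy around the equilibrium, the benefit split depends on the relative slopes, which at a point are proportional to the elasticities.
Buyer share = εs/(εs + |εd|) = 0.3/(0.3 + 2.9) = 0.09375; seller share = |εd|/(εs + |εd|) = 0.90625.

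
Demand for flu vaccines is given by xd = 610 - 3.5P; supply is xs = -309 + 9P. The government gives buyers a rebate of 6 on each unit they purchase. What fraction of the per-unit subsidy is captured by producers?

Producer share = 0.28

Pre-subsidy: 610 - 3.5P = -309 + 9P gives P* = 73.52, x* = 352.68.
With the rebate, buyers effectively pay Pb = Ps − 6, where Ps is the price sellers receive.
Demand in terms of Ps becomes xd = 610 − 3.5(Ps − 6) = 631 - 3.5Ps. Setting this equal to supply: 631 - 3.5Ps = -309 + 9Ps, so Ps = 75.2.
Buyers pay Pb = 75.2 − 6 = 69.2; x' = -309 + 9·75.2 = 367.8.
Buyers' price falls by P* − Pb = 73.52 − 69.2 = 4.32; sellers' price rises by Ps − P* = 75.2 − 73.52 = 1.68.
So producers capture 1.68/6 = 0.28 of each unit of subsidy.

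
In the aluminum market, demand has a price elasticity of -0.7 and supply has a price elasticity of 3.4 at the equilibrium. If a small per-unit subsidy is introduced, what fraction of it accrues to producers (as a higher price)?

For a small subsidy around the equilibrium, the benefit split depends on the relative slopes, which at a point are proportional to the elasticities.
Buyer share = εs/(εs + |εd|) = 3.4/(3.4 + 0.7) = 34/41; seller share = |εd|/(εs + |εd|) = 7/41.
So producers capture 7/41 of the subsidy.

Producer share = 7/41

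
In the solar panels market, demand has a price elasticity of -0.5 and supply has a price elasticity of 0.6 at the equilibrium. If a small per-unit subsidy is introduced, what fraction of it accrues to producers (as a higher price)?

For a small subsidy around the equilibrium, the benefit split depends on the relative slopes, which at a point are proportional to the elasticities.
Buyer share = εs/(εs + |εd|) = 0.6/(0.6 + 0.5) = 6/11; seller share = |εd|/(εs + |εd|) = 5/11.
So producers capture 5/11 of the subsidy.

Producer share = 5/11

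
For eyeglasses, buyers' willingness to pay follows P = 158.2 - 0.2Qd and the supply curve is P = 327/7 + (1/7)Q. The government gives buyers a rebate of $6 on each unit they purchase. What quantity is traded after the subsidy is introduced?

Q' = 1028/3

Pre-subsidy: 158.2 - 0.2Q = 327/7 + (1/7)Q gives Q* = 1951/6 and P* = 559/6.
With the rebate, buyers effectively pay Pb = Ps − 6, where Ps is the price sellers receive.
On the curves, Pb = 158.2 - 0.2Q and Ps = 327/7 + (1/7)Q; the wedge Ps − Pb = 6 gives 327/7 + (1/7)Q − (158.2 - 0.2Q) = 6, so Q' = 1028/3.
Then Pb = 158.2 − 0.2·(1028/3) = 269/3 and Ps = 327/7 + (1/7)·(1028/3) = 287/3.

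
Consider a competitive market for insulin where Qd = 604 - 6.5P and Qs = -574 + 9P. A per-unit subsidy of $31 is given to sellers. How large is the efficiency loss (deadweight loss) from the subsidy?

Pre-subsidy: 604 - 6.5P = -574 + 9P gives P* = 76, Q* = 110.
With the subsidy, sellers receive Ps = Pb + 31 for each unit, where Pb is the price buyers pay.
Supply in terms of Pb becomes Qs = -574 + 9(Pb + 31) = -295 + 9Pb. Setting this equal to demand: 604 - 6.5Pb = -295 + 9Pb, so Pb = 58.
Sellers receive Ps = 58 + 31 = 89; Q' = 604 − 6.5·58 = 227.
The subsidy expands output by 227 − 110 = 117 past the efficient level; on those units the gap between marginal cost and willingness to pay runs from 0 up to 31.
DWL = ½ × 31 × 117 = 1813.5.

Deadweight loss = $1813.5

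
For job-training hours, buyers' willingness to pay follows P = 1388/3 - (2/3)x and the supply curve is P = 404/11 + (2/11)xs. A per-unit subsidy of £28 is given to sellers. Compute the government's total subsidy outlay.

Pre-subsidy: 1388/3 - (2/3)x = 404/11 + (2/11)x gives x* = 502 and P* = 128.
With the subsidy, sellers receive Ps = Pb + 28 for each unit, where Pb is the price buyers pay.
On the curves, Pb = 1388/3 - (2/3)x and Ps = 404/11 + (2/11)x; the wedge Ps − Pb = 28 gives 404/11 + (2/11)x − (1388/3 - (2/3)x) = 28, so x' = 535.
Then Pb = 1388/3 − (2/3)·535 = 106 and Ps = 404/11 + (2/11)·535 = 134.
Government outlay = subsidy × quantity = 28 × 535 = 14980.

Government cost = £14980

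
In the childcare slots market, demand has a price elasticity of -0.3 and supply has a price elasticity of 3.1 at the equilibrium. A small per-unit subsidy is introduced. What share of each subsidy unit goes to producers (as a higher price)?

For a small subsidy around the equilibrium, the benefit split depends on the relative slopes, which at a point are proportional to the elasticities.
Buyer share = εs/(εs + |εd|) = 3.1/(3.1 + 0.3) = 31/34; seller share = |εd|/(εs + |εd|) = 3/34.
So producers capture 3/34 of the subsidy.

Producer share = 3/34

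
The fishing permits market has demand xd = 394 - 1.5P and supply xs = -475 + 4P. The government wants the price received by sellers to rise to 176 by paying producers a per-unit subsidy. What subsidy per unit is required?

Required subsidy s = 66 per unit

At a seller price of 176, quantity supplied is -475 + 4·176 = 229.
Buyers absorb 229 only when they pay Pb with 394 − 1.5·Pb = 229, i.e. Pb = 110.
s = Ps − Pb = 176 − 110 = 66.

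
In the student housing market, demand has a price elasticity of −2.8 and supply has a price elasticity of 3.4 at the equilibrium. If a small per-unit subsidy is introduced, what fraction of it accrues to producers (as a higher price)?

For a small subsidy around the equilibrium, the benefit split depends on the relative slopes, which at a point are proportional to the elasticities.
Buyer share = εs/(εs + |εd|) = 3.4/(3.4 + 2.8) = 17/31; seller share = |εd|/(εs + |εd|) = 14/31.
So producers capture 14/31 of the subsidy.

Producer share = 14/31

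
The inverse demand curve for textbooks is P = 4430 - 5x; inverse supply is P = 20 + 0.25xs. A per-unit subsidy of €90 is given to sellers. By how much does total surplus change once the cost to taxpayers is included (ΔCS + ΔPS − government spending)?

Net change in total surplus = -5400/7

Pre-subsidy: 4430 - 5x = 20 + 0.25x gives x* = 840 and P* = 230.
With the subsidy, sellers receive Ps = Pb + 90 for each unit, where Pb is the price buyers pay.
On the curves, Pb = 4430 - 5x and Ps = 20 + 0.25x; the wedge Ps − Pb = 90 gives 20 + 0.25x − (4430 - 5x) = 90, so x' = 6000/7.
Then Pb = 4430 − 5·(6000/7) = 1010/7 and Ps = 20 + 0.25·(6000/7) = 1640/7.
ΔCS = ½(840 + 6000/7)(230 − 1010/7) = 3564000/49; ΔPS = ½(840 + 6000/7)(1640/7 − 230) = 178200/49.
Government spending = 90 × 6000/7 = 540000/7.
Net change = 3564000/49 + 178200/49 − 540000/7 = -5400/7. The loss equals the DWL triangle ½·90·120/7.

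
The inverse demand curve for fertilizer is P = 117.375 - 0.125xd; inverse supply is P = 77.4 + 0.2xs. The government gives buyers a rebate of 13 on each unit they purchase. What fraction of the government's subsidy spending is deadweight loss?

Pre-subsidy: 117.375 - 0.125x = 77.4 + 0.2x gives x* = 123 and P* = 102.
With the rebate, buyers effectively pay Pb = Ps − 13, where Ps is the price sellers receive.
On the curves, Pb = 117.375 - 0.125x and Ps = 77.4 + 0.2x; the wedge Ps − Pb = 13 gives 77.4 + 0.2x − (117.375 - 0.125x) = 13, so x' = 163.
Then Pb = 117.375 − 0.125·163 = 97 and Ps = 77.4 + 0.2·163 = 110.
ΔCS = ½(123 + 163)(102 − 97) = 715; ΔPS = ½(123 + 163)(110 − 102) = 1144.
Government spending = 13 × 163 = 2119.
DWL = ½ × 13 × (163 − 123) = 260; fraction = 260 / 2119 = 20/163.

DWL / government spending = 20/163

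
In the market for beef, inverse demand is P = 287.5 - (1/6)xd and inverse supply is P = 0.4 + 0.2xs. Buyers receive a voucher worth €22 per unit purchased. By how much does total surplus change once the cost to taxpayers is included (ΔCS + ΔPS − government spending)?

Net change in total surplus = -€660

Pre-subsidy: 287.5 - (1/6)x = 0.4 + 0.2x gives x* = 783 and P* = 157.
With the rebate, buyers effectively pay Pb = Ps − 22, where Ps is the price sellers receive.
On the curves, Pb = 287.5 - (1/6)x and Ps = 0.4 + 0.2x; the wedge Ps − Pb = 22 gives 0.4 + 0.2x − (287.5 - (1/6)x) = 22, so x' = 843.
Then Pb = 287.5 − (1/6)·843 = 147 and Ps = 0.4 + 0.2·843 = 169.
ΔCS = ½(783 + 843)(157 − 147) = 8130; ΔPS = ½(783 + 843)(169 − 157) = 9756.
Government spending = 22 × 843 = 18546.
Net change = 8130 + 9756 − 18546 = -660. The loss equals the DWL triangle ½·22·60.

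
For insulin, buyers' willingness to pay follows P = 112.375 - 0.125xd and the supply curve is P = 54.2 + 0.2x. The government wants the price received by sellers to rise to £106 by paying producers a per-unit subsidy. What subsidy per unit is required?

At a seller price of 106, quantity supplied is -271 + 5·106 = 259.
Buyers absorb 259 only when they pay Pb = 112.375 − 0.125·259 = 80.
s = Ps − Pb = 106 − 80 = 26.

Required subsidy s = £26 per unit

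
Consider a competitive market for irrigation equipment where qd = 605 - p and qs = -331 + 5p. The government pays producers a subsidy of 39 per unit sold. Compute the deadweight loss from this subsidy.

Deadweight loss = 633.75

Pre-subsidy: 605 - p = -331 + 5p gives p* = 156, q* = 449.
With the subsidy, sellers receive ps = pb + 39 for each unit, where pb is the price buyers pay.
Supply in terms of pb becomes qs = -331 + 5(pb + 39) = -136 + 5pb. Setting this equal to demand: 605 - pb = -136 + 5pb, so pb = 123.5.
Sellers receive ps = 123.5 + 39 = 162.5; q' = 605 − 1·123.5 = 481.5.
The subsidy expands output by 481.5 − 449 = 32.5 past the efficient level; on those units the gap between marginal cost and willingness to pay runs from 0 up to 39.
DWL = ½ × 39 × 32.5 = 633.75.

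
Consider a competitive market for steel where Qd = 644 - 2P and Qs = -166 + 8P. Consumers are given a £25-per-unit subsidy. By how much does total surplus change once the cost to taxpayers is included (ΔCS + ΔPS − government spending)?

Net change in total surplus = -£500

Pre-subsidy: 644 - 2P = -166 + 8P gives P* = 81, Q* = 482.
With the rebate, buyers effectively pay Pb = Ps − 25, where Ps is the price sellers receive.
Demand in terms of Ps becomes Qd = 644 − 2(Ps − 25) = 694 - 2Ps. Setting this equal to supply: 694 - 2Ps = -166 + 8Ps, so Ps = 86.
Buyers pay Pb = 86 − 25 = 61; Q' = -166 + 8·86 = 522.
ΔCS = ½(482 + 522)(81 − 61) = 10040; ΔPS = ½(482 + 522)(86 − 81) = 2510.
Government spending = 25 × 522 = 13050.
Net change = 10040 + 2510 − 13050 = -500. The loss equals the DWL triangle ½·25·40.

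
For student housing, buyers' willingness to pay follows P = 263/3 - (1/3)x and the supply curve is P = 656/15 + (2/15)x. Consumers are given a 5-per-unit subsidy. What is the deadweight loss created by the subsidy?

Deadweight loss = 375/14

Pre-subsidy: 263/3 - (1/3)x = 656/15 + (2/15)x gives x* = 659/7 and P* = 394/7.
With the rebate, buyers effectively pay Pb = Ps − 5, where Ps is the price sellers receive.
On the curves, Pb = 263/3 - (1/3)x and Ps = 656/15 + (2/15)x; the wedge Ps − Pb = 5 gives 656/15 + (2/15)x − (263/3 - (1/3)x) = 5, so x' = 734/7.
Then Pb = 263/3 − (1/3)·(734/7) = 369/7 and Ps = 656/15 + (2/15)·(734/7) = 404/7.
The subsidy expands output by 734/7 − 659/7 = 75/7 past the efficient level; on those units the gap between marginal cost and willingness to pay runs from 0 up to 5.
DWL = ½ × 5 × 75/7 = 375/14.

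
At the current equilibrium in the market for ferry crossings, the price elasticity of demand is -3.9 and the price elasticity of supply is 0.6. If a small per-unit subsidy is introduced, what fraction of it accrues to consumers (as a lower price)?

Consumer share = 2/15

For a small subsidy around the equilibrium, the benefit split depends on the relative slopes, which at a point are proportional to the elasticities.
Buyer share = εs/(εs + |εd|) = 0.6/(0.6 + 3.9) = 2/15; seller share = |εd|/(εs + |εd|) = 13/15.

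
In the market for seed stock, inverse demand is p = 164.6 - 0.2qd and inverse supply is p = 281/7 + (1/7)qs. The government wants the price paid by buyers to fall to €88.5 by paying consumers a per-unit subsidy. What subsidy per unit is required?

At a buyer price of 88.5, quantity demanded is 823 − 5·88.5 = 380.5.
Sellers supply 380.5 only when they receive ps = 281/7 + (1/7)·380.5 = 94.5.
s = ps − pb = 94.5 − 88.5 = 6.

Required subsidy s = €6 per unit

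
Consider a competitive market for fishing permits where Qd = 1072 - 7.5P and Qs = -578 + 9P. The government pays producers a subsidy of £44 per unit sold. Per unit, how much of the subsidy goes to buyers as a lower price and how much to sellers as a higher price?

Pre-subsidy: 1072 - 7.5P = -578 + 9P gives P* = 100, Q* = 322.
With the subsidy, sellers receive Ps = Pb + 44 for each unit, where Pb is the price buyers pay.
Supply in terms of Pb becomes Qs = -578 + 9(Pb + 44) = -182 + 9Pb. Setting this equal to demand: 1072 - 7.5Pb = -182 + 9Pb, so Pb = 76.
Sellers receive Ps = 76 + 44 = 120; Q' = 1072 − 7.5·76 = 502.
Buyers' price falls by P* − Pb = 100 − 76 = 24; sellers' price rises by Ps − P* = 120 − 100 = 20.

Buyers gain £24 per unit; sellers gain £20 per unit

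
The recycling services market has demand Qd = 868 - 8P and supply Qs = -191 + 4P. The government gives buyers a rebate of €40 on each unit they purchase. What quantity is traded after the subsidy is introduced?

Q' = 806/3

Pre-subsidy: 868 - 8P = -191 + 4P gives P* = 88.25, Q* = 162.
With the rebate, buyers effectively pay Pb = Ps − 40, where Ps is the price sellers receive.
Demand in terms of Ps becomes Qd = 868 − 8(Ps − 40) = 1188 - 8Ps. Setting this equal to supply: 1188 - 8Ps = -191 + 4Ps, so Ps = 1379/12.
Buyers pay Pb = 1379/12 − 40 = 899/12; Q' = -191 + 4·(1379/12) = 806/3.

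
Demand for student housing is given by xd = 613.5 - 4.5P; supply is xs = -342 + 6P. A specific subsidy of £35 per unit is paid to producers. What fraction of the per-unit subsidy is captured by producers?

Pre-subsidy: 613.5 - 4.5P = -342 + 6P gives P* = 91, x* = 204.
With the subsidy, sellers receive Ps = Pb + 35 for each unit, where Pb is the price buyers pay.
Supply in terms of Pb becomes xs = -342 + 6(Pb + 35) = -132 + 6Pb. Setting this equal to demand: 613.5 - 4.5Pb = -132 + 6Pb, so Pb = 71.
Sellers receive Ps = 71 + 35 = 106; x' = 613.5 − 4.5·71 = 294.
Buyers' price falls by P* − Pb = 91 − 71 = 20; sellers' price rises by Ps − P* = 106 − 91 = 15.
So producers capture 15/35 = 3/7 of each unit of subsidy.

Producer share = 3/7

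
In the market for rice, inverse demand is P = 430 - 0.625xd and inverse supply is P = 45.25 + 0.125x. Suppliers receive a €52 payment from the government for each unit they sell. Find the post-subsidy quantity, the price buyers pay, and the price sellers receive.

x' = 1747/3; buyers pay 1585/24; sellers receive 2833/24

Pre-subsidy: 430 - 0.625x = 45.25 + 0.125x gives x* = 513 and P* = 109.375.
With the subsidy, sellers receive Ps = Pb + 52 for each unit, where Pb is the price buyers pay.
On the curves, Pb = 430 - 0.625x and Ps = 45.25 + 0.125x; the wedge Ps − Pb = 52 gives 45.25 + 0.125x − (430 - 0.625x) = 52, so x' = 1747/3.
Then Pb = 430 − 0.625·(1747/3) = 1585/24 and Ps = 45.25 + 0.125·(1747/3) = 2833/24.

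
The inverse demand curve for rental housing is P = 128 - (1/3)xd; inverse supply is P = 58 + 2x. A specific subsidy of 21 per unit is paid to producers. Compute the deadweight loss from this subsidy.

Pre-subsidy: 128 - (1/3)x = 58 + 2x gives x* = 30 and P* = 118.
With the subsidy, sellers receive Ps = Pb + 21 for each unit, where Pb is the price buyers pay.
On the curves, Pb = 128 - (1/3)x and Ps = 58 + 2x; the wedge Ps − Pb = 21 gives 58 + 2x − (128 - (1/3)x) = 21, so x' = 39.
Then Pb = 128 − (1/3)·39 = 115 and Ps = 58 + 2·39 = 136.
The subsidy expands output by 39 − 30 = 9 past the efficient level; on those units the gap between marginal cost and willingness to pay runs from 0 up to 21.
DWL = ½ × 21 × 9 = 94.5.

Deadweight loss = 94.5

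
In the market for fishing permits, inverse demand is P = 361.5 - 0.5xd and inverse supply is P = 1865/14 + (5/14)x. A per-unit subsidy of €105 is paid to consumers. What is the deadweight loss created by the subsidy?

Pre-subsidy: 361.5 - 0.5x = 1865/14 + (5/14)x gives x* = 799/3 and P* = 685/3.
With the rebate, buyers effectively pay Pb = Ps − 105, where Ps is the price sellers receive.
On the curves, Pb = 361.5 - 0.5x and Ps = 1865/14 + (5/14)x; the wedge Ps − Pb = 105 gives 1865/14 + (5/14)x − (361.5 - 0.5x) = 105, so x' = 2333/6.
Then Pb = 361.5 − 0.5·(2333/6) = 2005/12 and Ps = 1865/14 + (5/14)·(2333/6) = 3265/12.
The subsidy expands output by 2333/6 − 799/3 = 122.5 past the efficient level; on those units the gap between marginal cost and willingness to pay runs from 0 up to 105.
DWL = ½ × 105 × 122.5 = 6431.25.

Deadweight loss = €6431.25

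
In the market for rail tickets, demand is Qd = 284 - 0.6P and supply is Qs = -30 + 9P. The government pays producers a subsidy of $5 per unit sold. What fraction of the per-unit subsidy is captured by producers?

Pre-subsidy: 284 - 0.6P = -30 + 9P gives P* = 785/24, Q* = 264.375.
With the subsidy, sellers receive Ps = Pb + 5 for each unit, where Pb is the price buyers pay.
Supply in terms of Pb becomes Qs = -30 + 9(Pb + 5) = 15 + 9Pb. Setting this equal to demand: 284 - 0.6Pb = 15 + 9Pb, so Pb = 1345/48.
Sellers receive Ps = 1345/48 + 5 = 1585/48; Q' = 284 − 0.6·(1345/48) = 267.1875.
Buyers' price falls by P* − Pb = 785/24 − 1345/48 = 4.6875; sellers' price rises by Ps − P* = 1585/48 − 785/24 = 0.3125.
So producers capture 0.3125/5 = 0.0625 of each unit of subsidy.

Producer share = 0.0625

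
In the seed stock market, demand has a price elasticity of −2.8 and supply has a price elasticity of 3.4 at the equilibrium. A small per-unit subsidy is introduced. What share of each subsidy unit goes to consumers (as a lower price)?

Consumer share = 17/31

For a small subsidy around the equilibrium, the benefit split depends on the relative slopes, which at a point are proportional to the elasticities.
Buyer share = εs/(εs + |εd|) = 3.4/(3.4 + 2.8) = 17/31; seller share = |εd|/(εs + |εd|) = 14/31.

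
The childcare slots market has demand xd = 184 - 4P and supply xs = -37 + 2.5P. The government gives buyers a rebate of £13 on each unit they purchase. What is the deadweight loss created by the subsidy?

Deadweight loss = £130

Pre-subsidy: 184 - 4P = -37 + 2.5P gives P* = 34, x* = 48.
With the rebate, buyers effectively pay Pb = Ps − 13, where Ps is the price sellers receive.
Demand in terms of Ps becomes xd = 184 − 4(Ps − 13) = 236 - 4Ps. Setting this equal to supply: 236 - 4Ps = -37 + 2.5Ps, so Ps = 42.
Buyers pay Pb = 42 − 13 = 29; x' = -37 + 2.5·42 = 68.
The subsidy expands output by 68 − 48 = 20 past the efficient level; on those units the gap between marginal cost and willingness to pay runs from 0 up to 13.
DWL = ½ × 13 × 20 = 130.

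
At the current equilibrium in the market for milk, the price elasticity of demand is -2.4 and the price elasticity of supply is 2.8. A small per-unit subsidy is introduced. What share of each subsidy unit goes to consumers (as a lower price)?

For a small subsidy around the equilibrium, the benefit split depends on the relative slopes, which at a point are proportional to the elasticities.
Buyer share = εs/(εs + |εd|) = 2.8/(2.8 + 2.4) = 7/13; seller share = |εd|/(εs + |εd|) = 6/13.

Consumer share = 7/13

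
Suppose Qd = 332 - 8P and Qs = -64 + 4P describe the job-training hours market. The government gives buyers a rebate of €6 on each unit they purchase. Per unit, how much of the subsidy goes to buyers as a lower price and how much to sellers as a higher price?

Pre-subsidy: 332 - 8P = -64 + 4P gives P* = 33, Q* = 68.
With the rebate, buyers effectively pay Pb = Ps − 6, where Ps is the price sellers receive.
Demand in terms of Ps becomes Qd = 332 − 8(Ps − 6) = 380 - 8Ps. Setting this equal to supply: 380 - 8Ps = -64 + 4Ps, so Ps = 37.
Buyers pay Pb = 37 − 6 = 31; Q' = -64 + 4·37 = 84.
Buyers' price falls by P* − Pb = 33 − 31 = 2; sellers' price rises by Ps − P* = 37 − 33 = 4.

Buyers gain €2 per unit; sellers gain €4 per unit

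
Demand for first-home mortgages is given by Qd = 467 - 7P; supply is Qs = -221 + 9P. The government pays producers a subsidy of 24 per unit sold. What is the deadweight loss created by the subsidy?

Pre-subsidy: 467 - 7P = -221 + 9P gives P* = 43, Q* = 166.
With the subsidy, sellers receive Ps = Pb + 24 for each unit, where Pb is the price buyers pay.
Supply in terms of Pb becomes Qs = -221 + 9(Pb + 24) = -5 + 9Pb. Setting this equal to demand: 467 - 7Pb = -5 + 9Pb, so Pb = 29.5.
Sellers receive Ps = 29.5 + 24 = 53.5; Q' = 467 − 7·29.5 = 260.5.
The subsidy expands output by 260.5 − 166 = 94.5 past the efficient level; on those units the gap between marginal cost and willingness to pay runs from 0 up to 24.
DWL = ½ × 24 × 94.5 = 1134.

Deadweight loss = 1134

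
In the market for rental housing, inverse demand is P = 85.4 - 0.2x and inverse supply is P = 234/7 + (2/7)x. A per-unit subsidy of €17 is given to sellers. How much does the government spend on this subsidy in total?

Pre-subsidy: 85.4 - 0.2x = 234/7 + (2/7)x gives x* = 107 and P* = 64.
With the subsidy, sellers receive Ps = Pb + 17 for each unit, where Pb is the price buyers pay.
On the curves, Pb = 85.4 - 0.2x and Ps = 234/7 + (2/7)x; the wedge Ps − Pb = 17 gives 234/7 + (2/7)x − (85.4 - 0.2x) = 17, so x' = 142.
Then Pb = 85.4 − 0.2·142 = 57 and Ps = 234/7 + (2/7)·142 = 74.
Government outlay = subsidy × quantity = 17 × 142 = 2414.

Government cost = €2414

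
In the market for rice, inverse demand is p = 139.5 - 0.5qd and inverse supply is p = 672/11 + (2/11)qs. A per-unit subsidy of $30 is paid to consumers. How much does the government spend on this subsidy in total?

Pre-subsidy: 139.5 - 0.5q = 672/11 + (2/11)q gives q* = 115 and p* = 82.
With the rebate, buyers effectively pay pb = ps − 30, where ps is the price sellers receive.
On the curves, pb = 139.5 - 0.5q and ps = 672/11 + (2/11)q; the wedge ps − pb = 30 gives 672/11 + (2/11)q − (139.5 - 0.5q) = 30, so q' = 159.
Then pb = 139.5 − 0.5·159 = 60 and ps = 672/11 + (2/11)·159 = 90.
Government outlay = subsidy × quantity = 30 × 159 = 4770.

Government cost = $4770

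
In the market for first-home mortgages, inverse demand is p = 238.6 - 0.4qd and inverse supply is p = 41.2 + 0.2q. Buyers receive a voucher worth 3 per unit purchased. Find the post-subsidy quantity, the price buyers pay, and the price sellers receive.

Pre-subsidy: 238.6 - 0.4q = 41.2 + 0.2q gives q* = 329 and p* = 107.
With the rebate, buyers effectively pay pb = ps − 3, where ps is the price sellers receive.
On the curves, pb = 238.6 - 0.4q and ps = 41.2 + 0.2q; the wedge ps − pb = 3 gives 41.2 + 0.2q − (238.6 - 0.4q) = 3, so q' = 334.
Then pb = 238.6 − 0.4·334 = 105 and ps = 41.2 + 0.2·334 = 108.

q' = 334; buyers pay 105; sellers receive 108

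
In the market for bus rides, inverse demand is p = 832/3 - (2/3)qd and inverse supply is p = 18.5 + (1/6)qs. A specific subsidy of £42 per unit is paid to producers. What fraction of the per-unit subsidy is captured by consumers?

Consumer share = 0.8

Pre-subsidy: 832/3 - (2/3)q = 18.5 + (1/6)q gives q* = 310.6 and p* = 1054/15.
With the subsidy, sellers receive ps = pb + 42 for each unit, where pb is the price buyers pay.
On the curves, pb = 832/3 - (2/3)q and ps = 18.5 + (1/6)q; the wedge ps − pb = 42 gives 18.5 + (1/6)q − (832/3 - (2/3)q) = 42, so q' = 361.
Then pb = 832/3 − (2/3)·361 = 110/3 and ps = 18.5 + (1/6)·361 = 236/3.
Buyers' price falls by p* − pb = 1054/15 − 110/3 = 33.6; sellers' price rises by ps − p* = 236/3 − 1054/15 = 8.4.
So consumers capture 33.6/42 = 0.8 of each unit of subsidy.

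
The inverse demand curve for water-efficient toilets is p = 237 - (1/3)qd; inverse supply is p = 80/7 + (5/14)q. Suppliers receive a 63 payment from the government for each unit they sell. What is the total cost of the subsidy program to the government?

Pre-subsidy: 237 - (1/3)q = 80/7 + (5/14)q gives q* = 9474/29 and p* = 3715/29.
With the subsidy, sellers receive ps = pb + 63 for each unit, where pb is the price buyers pay.
On the curves, pb = 237 - (1/3)q and ps = 80/7 + (5/14)q; the wedge ps − pb = 63 gives 80/7 + (5/14)q − (237 - (1/3)q) = 63, so q' = 12120/29.
Then pb = 237 − (1/3)·(12120/29) = 2833/29 and ps = 80/7 + (5/14)·(12120/29) = 4660/29.
Government outlay = subsidy × quantity = 63 × 12120/29 = 763560/29.

Government cost = 763560/29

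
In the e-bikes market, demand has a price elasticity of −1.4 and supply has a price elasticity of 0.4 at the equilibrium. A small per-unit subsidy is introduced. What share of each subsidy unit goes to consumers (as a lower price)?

Consumer share = 2/9

For a small subsidy around the equilibrium, the benefit split depends on the relative slopes, which at a point are proportional to the elasticities.
Buyer share = εs/(εs + |εd|) = 0.4/(0.4 + 1.4) = 2/9; seller share = |εd|/(εs + |εd|) = 7/9.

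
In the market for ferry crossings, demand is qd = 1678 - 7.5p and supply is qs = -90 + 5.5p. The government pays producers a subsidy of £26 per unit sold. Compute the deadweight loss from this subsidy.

Pre-subsidy: 1678 - 7.5p = -90 + 5.5p gives p* = 136, q* = 658.
With the subsidy, sellers receive ps = pb + 26 for each unit, where pb is the price buyers pay.
Supply in terms of pb becomes qs = -90 + 5.5(pb + 26) = 53 + 5.5pb. Setting this equal to demand: 1678 - 7.5pb = 53 + 5.5pb, so pb = 125.
Sellers receive ps = 125 + 26 = 151; q' = 1678 − 7.5·125 = 740.5.
The subsidy expands output by 740.5 − 658 = 82.5 past the efficient level; on those units the gap between marginal cost and willingness to pay runs from 0 up to 26.
DWL = ½ × 26 × 82.5 = 1072.5.

Deadweight loss = £1072.5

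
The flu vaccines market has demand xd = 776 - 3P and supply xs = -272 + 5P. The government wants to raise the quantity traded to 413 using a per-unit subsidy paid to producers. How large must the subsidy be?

Required subsidy s = 16 per unit

At x = 413, invert demand for the buyer price: Pb = (776 − 413)/3 = 121; invert supply for the seller price: Ps = (413 − (-272))/5 = 137.
The subsidy must fill the gap: s = Ps − Pb = 137 − 121 = 16.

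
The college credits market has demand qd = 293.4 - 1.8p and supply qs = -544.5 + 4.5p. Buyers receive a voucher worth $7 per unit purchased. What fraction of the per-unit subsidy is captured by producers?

Producer share = 2/7

Pre-subsidy: 293.4 - 1.8p = -544.5 + 4.5p gives p* = 133, q* = 54.
With the rebate, buyers effectively pay pb = ps − 7, where ps is the price sellers receive.
Demand in terms of ps becomes qd = 293.4 − 1.8(ps − 7) = 306 - 1.8ps. Setting this equal to supply: 306 - 1.8ps = -544.5 + 4.5ps, so ps = 135.
Buyers pay pb = 135 − 7 = 128; q' = -544.5 + 4.5·135 = 63.
Buyers' price falls by p* − pb = 133 − 128 = 5; sellers' price rises by ps − p* = 135 − 133 = 2.
So producers capture 2/7 = 2/7 of each unit of subsidy.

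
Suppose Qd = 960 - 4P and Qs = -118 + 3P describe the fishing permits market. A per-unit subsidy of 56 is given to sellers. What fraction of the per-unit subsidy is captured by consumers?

Pre-subsidy: 960 - 4P = -118 + 3P gives P* = 154, Q* = 344.
With the subsidy, sellers receive Ps = Pb + 56 for each unit, where Pb is the price buyers pay.
Supply in terms of Pb becomes Qs = -118 + 3(Pb + 56) = 50 + 3Pb. Setting this equal to demand: 960 - 4Pb = 50 + 3Pb, so Pb = 130.
Sellers receive Ps = 130 + 56 = 186; Q' = 960 − 4·130 = 440.
Buyers' price falls by P* − Pb = 154 − 130 = 24; sellers' price rises by Ps − P* = 186 − 154 = 32.
So consumers capture 24/56 = 3/7 of each unit of subsidy.

Consumer share = 3/7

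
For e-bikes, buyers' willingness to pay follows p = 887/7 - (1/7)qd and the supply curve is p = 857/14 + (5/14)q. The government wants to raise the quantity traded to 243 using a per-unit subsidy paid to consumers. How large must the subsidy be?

At q = 243, from the demand curve buyers pay pb = 887/7 − (1/7)·243 = 92; from the supply curve sellers need ps = 857/14 + (5/14)·243 = 148.
The subsidy must fill the gap: s = ps − pb = 148 − 92 = 56.

Required subsidy s = 56 per unit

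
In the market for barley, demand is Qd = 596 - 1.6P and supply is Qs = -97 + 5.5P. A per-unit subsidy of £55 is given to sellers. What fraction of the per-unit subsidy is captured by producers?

Pre-subsidy: 596 - 1.6P = -97 + 5.5P gives P* = 6930/71, Q* = 31228/71.
With the subsidy, sellers receive Ps = Pb + 55 for each unit, where Pb is the price buyers pay.
Supply in terms of Pb becomes Qs = -97 + 5.5(Pb + 55) = 205.5 + 5.5Pb. Setting this equal to demand: 596 - 1.6Pb = 205.5 + 5.5Pb, so Pb = 55.
Sellers receive Ps = 55 + 55 = 110; Q' = 596 − 1.6·55 = 508.
Buyers' price falls by P* − Pb = 6930/71 − 55 = 3025/71; sellers' price rises by Ps − P* = 110 − 6930/71 = 880/71.
So producers capture (880/71)/55 = 16/71 of each unit of subsidy.

Producer share = 16/71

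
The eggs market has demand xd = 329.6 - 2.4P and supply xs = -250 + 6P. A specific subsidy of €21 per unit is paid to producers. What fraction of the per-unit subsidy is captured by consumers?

Pre-subsidy: 329.6 - 2.4P = -250 + 6P gives P* = 69, x* = 164.
With the subsidy, sellers receive Ps = Pb + 21 for each unit, where Pb is the price buyers pay.
Supply in terms of Pb becomes xs = -250 + 6(Pb + 21) = -124 + 6Pb. Setting this equal to demand: 329.6 - 2.4Pb = -124 + 6Pb, so Pb = 54.
Sellers receive Ps = 54 + 21 = 75; x' = 329.6 − 2.4·54 = 200.
Buyers' price falls by P* − Pb = 69 − 54 = 15; sellers' price rises by Ps − P* = 75 − 69 = 6.
So consumers capture 15/21 = 5/7 of each unit of subsidy.

Consumer share = 5/7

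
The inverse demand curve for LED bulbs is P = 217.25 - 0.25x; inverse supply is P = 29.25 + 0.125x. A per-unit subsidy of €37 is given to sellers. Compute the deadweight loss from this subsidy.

Deadweight loss = 5476/3

Pre-subsidy: 217.25 - 0.25x = 29.25 + 0.125x gives x* = 1504/3 and P* = 1103/12.
With the subsidy, sellers receive Ps = Pb + 37 for each unit, where Pb is the price buyers pay.
On the curves, Pb = 217.25 - 0.25x and Ps = 29.25 + 0.125x; the wedge Ps − Pb = 37 gives 29.25 + 0.125x − (217.25 - 0.25x) = 37, so x' = 600.
Then Pb = 217.25 − 0.25·600 = 67.25 and Ps = 29.25 + 0.125·600 = 104.25.
The subsidy expands output by 600 − 1504/3 = 296/3 past the efficient level; on those units the gap between marginal cost and willingness to pay runs from 0 up to 37.
DWL = ½ × 37 × 296/3 = 5476/3.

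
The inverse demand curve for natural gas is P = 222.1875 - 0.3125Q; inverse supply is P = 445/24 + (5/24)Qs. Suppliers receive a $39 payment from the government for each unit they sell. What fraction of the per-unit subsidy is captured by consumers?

Consumer share = 0.6

Pre-subsidy: 222.1875 - 0.3125Q = 445/24 + (5/24)Q gives Q* = 391 and P* = 100.
With the subsidy, sellers receive Ps = Pb + 39 for each unit, where Pb is the price buyers pay.
On the curves, Pb = 222.1875 - 0.3125Q and Ps = 445/24 + (5/24)Q; the wedge Ps − Pb = 39 gives 445/24 + (5/24)Q − (222.1875 - 0.3125Q) = 39, so Q' = 465.88.
Then Pb = 222.1875 − 0.3125·465.88 = 76.6 and Ps = 445/24 + (5/24)·465.88 = 115.6.
Buyers' price falls by P* − Pb = 100 − 76.6 = 23.4; sellers' price rises by Ps − P* = 115.6 − 100 = 15.6.
So consumers capture 23.4/39 = 0.6 of each unit of subsidy.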